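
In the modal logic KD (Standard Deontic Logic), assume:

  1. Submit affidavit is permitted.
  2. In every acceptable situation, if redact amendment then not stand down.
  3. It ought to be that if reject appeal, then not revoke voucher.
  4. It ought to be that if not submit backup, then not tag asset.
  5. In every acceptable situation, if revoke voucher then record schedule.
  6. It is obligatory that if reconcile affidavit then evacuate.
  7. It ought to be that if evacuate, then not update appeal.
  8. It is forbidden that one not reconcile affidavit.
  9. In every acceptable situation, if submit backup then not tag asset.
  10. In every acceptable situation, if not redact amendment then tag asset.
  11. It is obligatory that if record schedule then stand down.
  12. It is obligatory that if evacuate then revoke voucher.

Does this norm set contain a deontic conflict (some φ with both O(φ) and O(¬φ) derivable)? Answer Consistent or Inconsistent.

Inconsistent

Premises 9 and 4 cover both cases: O(submit_backup → ¬tag_asset) and O(¬submit_backup → ¬tag_asset). Since submit_backup ∨ ¬submit_backup is a tautology, O(¬tag_asset) follows.
Premise 10 is O(¬redact_amendment → tag_asset); contrapositively O(¬tag_asset → redact_amendment). Since O(¬tag_asset) holds, K gives O(redact_amendment).
Premise 2 is O(redact_amendment → ¬stand_down); since O(redact_amendment), deontic closure gives O(¬stand_down).
The contrapositive of premise 11 (O(record_schedule → stand_down)) is O(¬stand_down → ¬record_schedule), and O(¬stand_down) is already established, so O(¬record_schedule).
Premise 5, O(revoke_voucher → record_schedule), contraposes to O(¬record_schedule → ¬revoke_voucher); with O(¬record_schedule) we get O(¬revoke_voucher).
Premise 12, O(evacuate → revoke_voucher), contraposes to O(¬revoke_voucher → ¬evacuate); with O(¬revoke_voucher) we get O(¬evacuate).
The contrapositive of premise 6 (O(reconcile_affidavit → evacuate)) is O(¬evacuate → ¬reconcile_affidavit), and O(¬evacuate) is already established, so O(¬reconcile_affidavit).
But premise 8, F(¬reconcile_affidavit), means O(reconcile_affidavit).
We now have both O(¬reconcile_affidavit) and O(reconcile_affidavit) — reconcile_affidavit is simultaneously obligatory and forbidden, violating the D-axiom.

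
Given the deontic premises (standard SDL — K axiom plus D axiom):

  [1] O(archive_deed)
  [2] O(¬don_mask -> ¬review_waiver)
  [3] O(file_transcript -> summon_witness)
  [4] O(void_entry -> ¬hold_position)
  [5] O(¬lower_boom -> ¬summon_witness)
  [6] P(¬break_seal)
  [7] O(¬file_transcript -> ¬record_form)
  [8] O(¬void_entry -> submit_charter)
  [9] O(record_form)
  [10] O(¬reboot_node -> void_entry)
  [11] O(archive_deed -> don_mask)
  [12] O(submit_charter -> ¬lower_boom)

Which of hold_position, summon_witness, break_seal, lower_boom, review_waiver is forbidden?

Premise 9 states O(record_form) outright.
Premise 7, O(¬file_transcript -> ¬record_form), contraposes to O(record_form -> file_transcript); with O(record_form) we get O(file_transcript).
Premise 3 is O(file_transcript -> summon_witness); since O(file_transcript), deontic closure gives O(summon_witness).
The contrapositive of premise 5 (O(¬lower_boom -> ¬summon_witness)) is O(summon_witness -> lower_boom), and O(summon_witness) is already established, so O(lower_boom).
Premise 12 is O(submit_charter -> ¬lower_boom); contrapositively O(lower_boom -> ¬submit_charter). Since O(lower_boom) holds, K gives O(¬submit_charter).
Premise 8 is O(¬void_entry -> submit_charter); contrapositively O(¬submit_charter -> void_entry). Since O(¬submit_charter) holds, K gives O(void_entry).
Premise 4 is O(void_entry -> ¬hold_position); since O(void_entry), deontic closure gives O(¬hold_position).
So O(¬hold_position) holds, i.e. hold_position is forbidden. None of the other listed options is forbidden under the premises.

hold_position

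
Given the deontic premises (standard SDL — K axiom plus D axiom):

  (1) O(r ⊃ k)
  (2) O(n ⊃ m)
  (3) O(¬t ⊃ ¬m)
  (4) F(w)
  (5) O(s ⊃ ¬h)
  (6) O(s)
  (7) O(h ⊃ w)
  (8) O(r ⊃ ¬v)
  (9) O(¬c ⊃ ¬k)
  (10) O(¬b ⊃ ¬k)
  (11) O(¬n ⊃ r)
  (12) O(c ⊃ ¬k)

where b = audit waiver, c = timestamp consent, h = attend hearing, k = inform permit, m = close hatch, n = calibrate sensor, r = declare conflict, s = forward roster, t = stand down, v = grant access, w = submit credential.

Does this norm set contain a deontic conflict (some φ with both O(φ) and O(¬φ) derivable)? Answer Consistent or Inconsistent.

Premise 7 is O(h ⊃ w), but O(h) is not derivable from the premises, so it does not yield O(w).
So O(w) is not derivable, and the apparent clash with O(¬w) does not arise.
A world satisfying every obligation exists (e.g. b=false, c=false, h=false, k=false, m=true, n=true, r=false, s=true, t=true, v=false, w=false); no atom is both obligatory and forbidden, so the set is consistent.

Consistent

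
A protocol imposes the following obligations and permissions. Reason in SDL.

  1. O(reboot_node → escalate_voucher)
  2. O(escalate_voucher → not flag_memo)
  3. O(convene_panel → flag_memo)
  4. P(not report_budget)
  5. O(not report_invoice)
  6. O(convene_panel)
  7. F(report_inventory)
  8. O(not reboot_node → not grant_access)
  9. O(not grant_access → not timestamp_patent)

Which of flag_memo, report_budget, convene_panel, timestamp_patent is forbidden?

Premise 6 gives O(convene_panel).
Premise 3 is O(convene_panel → flag_memo); since O(convene_panel), deontic closure gives O(flag_memo).
Premise 2 is O(escalate_voucher → not flag_memo); contrapositively O(flag_memo → not escalate_voucher). Since O(flag_memo) holds, K gives O(not escalate_voucher).
The contrapositive of premise 1 (O(reboot_node → escalate_voucher)) is O(not escalate_voucher → not reboot_node), and O(not escalate_voucher) is already established, so O(not reboot_node).
From O(not reboot_node) and premise 8, O(not reboot_node → not grant_access), we obtain O(not grant_access).
Premise 9 is O(not grant_access → not timestamp_patent); since O(not grant_access), deontic closure gives O(not timestamp_patent).
So O(not timestamp_patent) holds, i.e. timestamp_patent is forbidden. None of the other listed options is forbidden under the premises.

timestamp_patent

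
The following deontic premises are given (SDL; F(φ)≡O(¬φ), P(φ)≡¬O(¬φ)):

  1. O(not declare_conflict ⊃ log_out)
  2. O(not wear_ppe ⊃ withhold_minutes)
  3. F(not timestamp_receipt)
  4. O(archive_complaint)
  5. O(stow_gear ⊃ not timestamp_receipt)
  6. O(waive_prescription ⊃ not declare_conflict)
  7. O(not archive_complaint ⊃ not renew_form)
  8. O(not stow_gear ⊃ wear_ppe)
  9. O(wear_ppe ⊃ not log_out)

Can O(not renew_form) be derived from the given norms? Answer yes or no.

No

Premise 7 is O(not archive_complaint ⊃ not renew_form), but O(not archive_complaint) is not derivable from the premises, so it does not yield O(not renew_form).
No other premise forces O(not renew_form). An ideal world satisfying every premise can still have not renew_form false, so O(not renew_form) is not derivable.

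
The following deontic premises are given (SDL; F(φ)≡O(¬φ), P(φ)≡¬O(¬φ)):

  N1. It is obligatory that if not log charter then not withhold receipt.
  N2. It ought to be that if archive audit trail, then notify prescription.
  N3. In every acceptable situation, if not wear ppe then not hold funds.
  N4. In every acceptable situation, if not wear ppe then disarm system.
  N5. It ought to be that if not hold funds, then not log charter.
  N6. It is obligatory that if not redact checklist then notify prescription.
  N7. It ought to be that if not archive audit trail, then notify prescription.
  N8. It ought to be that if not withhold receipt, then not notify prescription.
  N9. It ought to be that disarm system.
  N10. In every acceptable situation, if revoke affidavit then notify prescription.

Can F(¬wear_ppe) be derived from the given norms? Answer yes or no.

Yes

Premises 7 and 2 are O(¬archive_audit_trail → notify_prescription) and O(archive_audit_trail → notify_prescription); every ideal world satisfies ¬archive_audit_trail or archive_audit_trail, so in either case notify_prescription holds — hence O(notify_prescription).
The contrapositive of premise 8 (O(¬withhold_receipt → ¬notify_prescription)) is O(notify_prescription → withhold_receipt), and O(notify_prescription) is already established, so O(withhold_receipt).
The contrapositive of premise 1 (O(¬log_charter → ¬withhold_receipt)) is O(withhold_receipt → log_charter), and O(withhold_receipt) is already established, so O(log_charter).
Premise 5 is O(¬hold_funds → ¬log_charter); contrapositively O(log_charter → hold_funds). Since O(log_charter) holds, K gives O(hold_funds).
The contrapositive of premise 3 (O(¬wear_ppe → ¬hold_funds)) is O(hold_funds → wear_ppe), and O(hold_funds) is already established, so O(wear_ppe).
Premises 4, 6, 9, 10 do not contribute to this derivation.
So O(wear_ppe) holds, i.e. F(¬wear_ppe). The claim follows.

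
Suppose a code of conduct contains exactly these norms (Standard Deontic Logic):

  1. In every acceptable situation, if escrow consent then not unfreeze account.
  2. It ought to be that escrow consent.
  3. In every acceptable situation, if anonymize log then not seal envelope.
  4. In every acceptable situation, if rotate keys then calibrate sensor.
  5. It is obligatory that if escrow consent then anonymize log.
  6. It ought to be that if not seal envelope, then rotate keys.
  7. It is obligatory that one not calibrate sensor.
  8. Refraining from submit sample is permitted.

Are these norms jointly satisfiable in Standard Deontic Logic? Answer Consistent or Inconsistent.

Inconsistent

Premise 7 gives O(¬calibrate_sensor).
The contrapositive of premise 4 (O(rotate_keys → calibrate_sensor)) is O(¬calibrate_sensor → ¬rotate_keys), and O(¬calibrate_sensor) is already established, so O(¬rotate_keys).
Premise 6 is O(¬seal_envelope → rotate_keys); contrapositively O(¬rotate_keys → seal_envelope). Since O(¬rotate_keys) holds, K gives O(seal_envelope).
Premise 3, O(anonymize_log → ¬seal_envelope), contraposes to O(seal_envelope → ¬anonymize_log); with O(seal_envelope) we get O(¬anonymize_log).
Premise 5, O(escrow_consent → anonymize_log), contraposes to O(¬anonymize_log → ¬escrow_consent); with O(¬anonymize_log) we get O(¬escrow_consent).
Yet premise 2 states O(escrow_consent).
We now have both O(¬escrow_consent) and O(escrow_consent) — escrow_consent is simultaneously obligatory and forbidden, violating the D-axiom.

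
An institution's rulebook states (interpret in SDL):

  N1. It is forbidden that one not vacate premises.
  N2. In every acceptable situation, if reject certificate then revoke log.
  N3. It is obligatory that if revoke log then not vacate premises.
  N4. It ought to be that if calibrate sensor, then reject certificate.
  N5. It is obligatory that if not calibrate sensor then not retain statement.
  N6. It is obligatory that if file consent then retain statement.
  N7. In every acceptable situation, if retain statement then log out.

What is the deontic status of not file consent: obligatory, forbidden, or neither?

Obligatory

F(¬vacate_premises) at premise 1 means O(vacate_premises).
Premise 3 is O(revoke_log → ¬vacate_premises); contrapositively O(vacate_premises → ¬revoke_log). Since O(vacate_premises) holds, K gives O(¬revoke_log).
The contrapositive of premise 2 (O(reject_certificate → revoke_log)) is O(¬revoke_log → ¬reject_certificate), and O(¬revoke_log) is already established, so O(¬reject_certificate).
Premise 4 is O(calibrate_sensor → reject_certificate); contrapositively O(¬reject_certificate → ¬calibrate_sensor). Since O(¬reject_certificate) holds, K gives O(¬calibrate_sensor).
With premise 5, O(¬calibrate_sensor → ¬retain_statement), the K-axiom yields O(¬retain_statement).
The contrapositive of premise 6 (O(file_consent → retain_statement)) is O(¬retain_statement → ¬file_consent), and O(¬retain_statement) is already established, so O(¬file_consent).
Premise 7 does not contribute to this derivation.
Hence ¬file_consent is obligatory.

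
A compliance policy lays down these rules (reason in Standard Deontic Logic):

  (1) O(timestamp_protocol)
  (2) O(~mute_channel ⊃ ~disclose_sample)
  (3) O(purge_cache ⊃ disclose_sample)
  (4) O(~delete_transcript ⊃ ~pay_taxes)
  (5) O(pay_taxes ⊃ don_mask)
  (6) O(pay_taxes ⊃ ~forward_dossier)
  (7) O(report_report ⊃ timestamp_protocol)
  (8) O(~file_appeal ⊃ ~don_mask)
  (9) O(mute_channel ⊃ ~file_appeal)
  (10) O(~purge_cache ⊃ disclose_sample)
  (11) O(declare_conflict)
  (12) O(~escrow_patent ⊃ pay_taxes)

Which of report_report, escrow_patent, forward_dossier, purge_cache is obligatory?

By case analysis on purge_cache: premise 3 gives O(purge_cache ⊃ disclose_sample) and premise 10 gives O(~purge_cache ⊃ disclose_sample), so O(disclose_sample) either way.
Premise 2 is O(~mute_channel ⊃ ~disclose_sample); contrapositively O(disclose_sample ⊃ mute_channel). Since O(disclose_sample) holds, K gives O(mute_channel).
From O(mute_channel) and premise 9, O(mute_channel ⊃ ~file_appeal), we obtain O(~file_appeal).
With premise 8, O(~file_appeal ⊃ ~don_mask), the K-axiom yields O(~don_mask).
Premise 5 is O(pay_taxes ⊃ don_mask); contrapositively O(~don_mask ⊃ ~pay_taxes). Since O(~don_mask) holds, K gives O(~pay_taxes).
The contrapositive of premise 12 (O(~escrow_patent ⊃ pay_taxes)) is O(~pay_taxes ⊃ escrow_patent), and O(~pay_taxes) is already established, so O(escrow_patent).
So O(escrow_patent) holds — escrow_patent is obligatory. None of the other listed options is made obligatory by any chain of premises.

escrow_patent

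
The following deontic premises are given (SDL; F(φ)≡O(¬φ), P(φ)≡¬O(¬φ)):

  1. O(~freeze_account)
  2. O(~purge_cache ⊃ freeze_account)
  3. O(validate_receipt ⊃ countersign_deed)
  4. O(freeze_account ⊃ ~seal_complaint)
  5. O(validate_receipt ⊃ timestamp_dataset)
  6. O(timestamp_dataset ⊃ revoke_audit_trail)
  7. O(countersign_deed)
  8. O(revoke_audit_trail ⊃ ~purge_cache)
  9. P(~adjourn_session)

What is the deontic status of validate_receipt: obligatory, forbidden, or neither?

Premise 1 gives O(~freeze_account).
Premise 2, O(~purge_cache ⊃ freeze_account), contraposes to O(~freeze_account ⊃ purge_cache); with O(~freeze_account) we get O(purge_cache).
The contrapositive of premise 8 (O(revoke_audit_trail ⊃ ~purge_cache)) is O(purge_cache ⊃ ~revoke_audit_trail), and O(purge_cache) is already established, so O(~revoke_audit_trail).
Premise 6 is O(timestamp_dataset ⊃ revoke_audit_trail); contrapositively O(~revoke_audit_trail ⊃ ~timestamp_dataset). Since O(~revoke_audit_trail) holds, K gives O(~timestamp_dataset).
Premise 5, O(validate_receipt ⊃ timestamp_dataset), contraposes to O(~timestamp_dataset ⊃ ~validate_receipt); with O(~timestamp_dataset) we get O(~validate_receipt).
Premises 3, 4, 7, 9 do not contribute to this derivation.
Thus O(~validate_receipt), which is F(validate_receipt): validate_receipt is forbidden.

Forbidden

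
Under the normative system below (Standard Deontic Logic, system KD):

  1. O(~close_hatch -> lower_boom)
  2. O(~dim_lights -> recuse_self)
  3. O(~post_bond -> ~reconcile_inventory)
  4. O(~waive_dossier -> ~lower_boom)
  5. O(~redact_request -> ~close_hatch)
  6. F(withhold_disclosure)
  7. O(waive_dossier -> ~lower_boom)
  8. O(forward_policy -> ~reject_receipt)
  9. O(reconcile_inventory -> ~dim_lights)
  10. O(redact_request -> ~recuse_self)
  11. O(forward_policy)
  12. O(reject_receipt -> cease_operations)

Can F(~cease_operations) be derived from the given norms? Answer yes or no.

No

Premise 12 is O(reject_receipt -> cease_operations), but O(reject_receipt) is not derivable from the premises, so it does not yield O(cease_operations).
No other premise forces O(cease_operations). An ideal world satisfying every premise can still have ~cease_operations true, so F(~cease_operations) is not derivable.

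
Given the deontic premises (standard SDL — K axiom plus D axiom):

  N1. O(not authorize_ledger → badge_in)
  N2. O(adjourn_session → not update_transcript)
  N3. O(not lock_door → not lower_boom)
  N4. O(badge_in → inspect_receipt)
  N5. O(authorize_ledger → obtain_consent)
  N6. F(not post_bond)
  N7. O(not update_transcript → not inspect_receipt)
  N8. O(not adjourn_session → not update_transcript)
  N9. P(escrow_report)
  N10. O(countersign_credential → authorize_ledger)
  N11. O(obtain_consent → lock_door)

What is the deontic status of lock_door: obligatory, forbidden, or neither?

Premises 2 and 8 are O(adjourn_session → not update_transcript) and O(not adjourn_session → not update_transcript); every ideal world satisfies adjourn_session or not adjourn_session, so in either case not update_transcript holds — hence O(not update_transcript).
With premise 7, O(not update_transcript → not inspect_receipt), the K-axiom yields O(not inspect_receipt).
Premise 4, O(badge_in → inspect_receipt), contraposes to O(not inspect_receipt → not badge_in); with O(not inspect_receipt) we get O(not badge_in).
Premise 1 is O(not authorize_ledger → badge_in); contrapositively O(not badge_in → authorize_ledger). Since O(not badge_in) holds, K gives O(authorize_ledger).
Applying K to premise 5 (O(authorize_ledger → obtain_consent)) and O(authorize_ledger) yields O(obtain_consent).
With premise 11, O(obtain_consent → lock_door), the K-axiom yields O(lock_door).
Premises 3, 6, 9, 10 do not contribute to this derivation.
Hence lock_door is obligatory.

Obligatory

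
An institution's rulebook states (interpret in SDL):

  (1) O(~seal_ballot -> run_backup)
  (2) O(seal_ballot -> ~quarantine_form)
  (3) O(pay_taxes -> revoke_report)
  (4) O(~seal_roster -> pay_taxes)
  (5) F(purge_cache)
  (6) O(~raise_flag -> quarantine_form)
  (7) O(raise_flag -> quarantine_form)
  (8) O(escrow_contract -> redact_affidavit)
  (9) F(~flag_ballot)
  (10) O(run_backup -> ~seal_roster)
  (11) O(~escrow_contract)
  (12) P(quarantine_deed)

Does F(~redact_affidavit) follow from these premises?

No

Premise 8 is O(escrow_contract -> redact_affidavit), but O(escrow_contract) is not derivable from the premises, so it does not yield O(redact_affidavit).
No other premise forces O(redact_affidavit). An ideal world satisfying every premise can still have ~redact_affidavit true, so F(~redact_affidavit) is not derivable.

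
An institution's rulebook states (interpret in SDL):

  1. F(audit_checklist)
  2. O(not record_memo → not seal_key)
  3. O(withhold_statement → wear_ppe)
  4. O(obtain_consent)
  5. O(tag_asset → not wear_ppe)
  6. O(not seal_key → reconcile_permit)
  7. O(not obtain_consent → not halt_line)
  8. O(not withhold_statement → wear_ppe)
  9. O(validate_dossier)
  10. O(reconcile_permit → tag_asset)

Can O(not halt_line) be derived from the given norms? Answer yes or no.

Premise 7 is O(not obtain_consent → not halt_line), but O(not obtain_consent) is not derivable from the premises, so it does not yield O(not halt_line).
No other premise forces O(not halt_line). An ideal world satisfying every premise can still have not halt_line false, so O(not halt_line) is not derivable.

No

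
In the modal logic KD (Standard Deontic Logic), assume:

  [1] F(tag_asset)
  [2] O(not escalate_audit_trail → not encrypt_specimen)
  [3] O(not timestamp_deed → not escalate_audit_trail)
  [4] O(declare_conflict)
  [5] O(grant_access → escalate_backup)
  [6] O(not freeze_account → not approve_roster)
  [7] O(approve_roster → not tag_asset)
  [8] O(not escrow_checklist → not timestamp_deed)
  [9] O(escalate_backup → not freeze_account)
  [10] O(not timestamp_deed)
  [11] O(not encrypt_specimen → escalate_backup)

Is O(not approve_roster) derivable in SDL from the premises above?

Premise 10 states O(not timestamp_deed) outright.
Applying K to premise 3 (O(not timestamp_deed → not escalate_audit_trail)) and O(not timestamp_deed) yields O(not escalate_audit_trail).
With premise 2, O(not escalate_audit_trail → not encrypt_specimen), the K-axiom yields O(not encrypt_specimen).
From O(not encrypt_specimen) and premise 11, O(not encrypt_specimen → escalate_backup), we obtain O(escalate_backup).
From O(escalate_backup) and premise 9, O(escalate_backup → not freeze_account), we obtain O(not freeze_account).
Applying K to premise 6 (O(not freeze_account → not approve_roster)) and O(not freeze_account) yields O(not approve_roster).
Premises 1, 4, 5, 7, 8 do not contribute to this derivation.
So O(not approve_roster) follows.

Yes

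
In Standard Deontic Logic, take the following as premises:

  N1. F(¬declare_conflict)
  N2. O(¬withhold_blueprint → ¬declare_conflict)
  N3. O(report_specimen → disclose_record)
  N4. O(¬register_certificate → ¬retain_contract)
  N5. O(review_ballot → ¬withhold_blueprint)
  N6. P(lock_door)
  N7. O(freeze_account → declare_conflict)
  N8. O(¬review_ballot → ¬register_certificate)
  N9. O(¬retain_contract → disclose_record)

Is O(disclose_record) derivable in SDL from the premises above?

F(¬declare_conflict) at premise 1 means O(declare_conflict).
The contrapositive of premise 2 (O(¬withhold_blueprint → ¬declare_conflict)) is O(declare_conflict → withhold_blueprint), and O(declare_conflict) is already established, so O(withhold_blueprint).
Premise 5, O(review_ballot → ¬withhold_blueprint), contraposes to O(withhold_blueprint → ¬review_ballot); with O(withhold_blueprint) we get O(¬review_ballot).
Applying K to premise 8 (O(¬review_ballot → ¬register_certificate)) and O(¬review_ballot) yields O(¬register_certificate).
Applying K to premise 4 (O(¬register_certificate → ¬retain_contract)) and O(¬register_certificate) yields O(¬retain_contract).
From O(¬retain_contract) and premise 9, O(¬retain_contract → disclose_record), we obtain O(disclose_record).
Premises 3, 6, 7 do not contribute to this derivation.
So O(disclose_record) follows.

Yes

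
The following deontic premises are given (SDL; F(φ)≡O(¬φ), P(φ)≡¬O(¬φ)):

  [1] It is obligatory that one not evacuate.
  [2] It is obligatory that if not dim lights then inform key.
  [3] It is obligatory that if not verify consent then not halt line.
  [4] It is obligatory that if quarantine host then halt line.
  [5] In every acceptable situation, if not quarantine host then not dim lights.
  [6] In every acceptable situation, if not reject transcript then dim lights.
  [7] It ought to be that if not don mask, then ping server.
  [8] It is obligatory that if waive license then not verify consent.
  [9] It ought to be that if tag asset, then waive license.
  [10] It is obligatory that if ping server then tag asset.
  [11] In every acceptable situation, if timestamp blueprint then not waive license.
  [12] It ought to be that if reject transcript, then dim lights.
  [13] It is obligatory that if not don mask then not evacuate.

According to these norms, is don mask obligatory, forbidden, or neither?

By case analysis on reject_transcript: premise 12 gives O(reject_transcript → dim_lights) and premise 6 gives O(¬reject_transcript → dim_lights), so O(dim_lights) either way.
Premise 5 is O(¬quarantine_host → ¬dim_lights); contrapositively O(dim_lights → quarantine_host). Since O(dim_lights) holds, K gives O(quarantine_host).
With premise 4, O(quarantine_host → halt_line), the K-axiom yields O(halt_line).
Premise 3, O(¬verify_consent → ¬halt_line), contraposes to O(halt_line → verify_consent); with O(halt_line) we get O(verify_consent).
Premise 8, O(waive_license → ¬verify_consent), contraposes to O(verify_consent → ¬waive_license); with O(verify_consent) we get O(¬waive_license).
Premise 9 is O(tag_asset → waive_license); contrapositively O(¬waive_license → ¬tag_asset). Since O(¬waive_license) holds, K gives O(¬tag_asset).
The contrapositive of premise 10 (O(ping_server → tag_asset)) is O(¬tag_asset → ¬ping_server), and O(¬tag_asset) is already established, so O(¬ping_server).
Premise 7 is O(¬don_mask → ping_server); contrapositively O(¬ping_server → don_mask). Since O(¬ping_server) holds, K gives O(don_mask).
Premises 1, 2, 11, 13 do not contribute to this derivation.
Hence don_mask is obligatory.

Obligatory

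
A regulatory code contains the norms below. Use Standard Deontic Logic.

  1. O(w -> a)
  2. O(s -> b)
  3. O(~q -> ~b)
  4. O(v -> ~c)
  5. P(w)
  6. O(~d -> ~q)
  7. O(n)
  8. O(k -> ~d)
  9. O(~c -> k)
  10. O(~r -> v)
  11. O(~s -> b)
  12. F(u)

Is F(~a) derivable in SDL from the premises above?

No

Premise 1 is O(w -> a), but O(w) is not derivable from the premises (the permission P(w) asserts only ~O(~w), not O(w)), so it does not yield O(a).
No other premise forces O(a). An ideal world satisfying every premise can still have ~a true, so F(~a) is not derivable.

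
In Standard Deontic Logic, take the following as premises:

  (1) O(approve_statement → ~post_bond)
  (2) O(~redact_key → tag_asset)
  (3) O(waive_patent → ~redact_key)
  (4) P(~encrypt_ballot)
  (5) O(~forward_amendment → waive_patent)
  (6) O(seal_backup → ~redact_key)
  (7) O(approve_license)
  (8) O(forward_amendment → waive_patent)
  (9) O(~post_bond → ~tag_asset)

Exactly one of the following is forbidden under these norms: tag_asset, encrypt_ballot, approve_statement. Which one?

approve_statement

Premises 5 and 8 are O(~forward_amendment → waive_patent) and O(forward_amendment → waive_patent); every ideal world satisfies ~forward_amendment or forward_amendment, so in either case waive_patent holds — hence O(waive_patent).
With premise 3, O(waive_patent → ~redact_key), the K-axiom yields O(~redact_key).
From O(~redact_key) and premise 2, O(~redact_key → tag_asset), we obtain O(tag_asset).
Premise 9, O(~post_bond → ~tag_asset), contraposes to O(tag_asset → post_bond); with O(tag_asset) we get O(post_bond).
The contrapositive of premise 1 (O(approve_statement → ~post_bond)) is O(post_bond → ~approve_statement), and O(post_bond) is already established, so O(~approve_statement).
So O(~approve_statement) holds, i.e. approve_statement is forbidden. None of the other listed options is forbidden under the premises.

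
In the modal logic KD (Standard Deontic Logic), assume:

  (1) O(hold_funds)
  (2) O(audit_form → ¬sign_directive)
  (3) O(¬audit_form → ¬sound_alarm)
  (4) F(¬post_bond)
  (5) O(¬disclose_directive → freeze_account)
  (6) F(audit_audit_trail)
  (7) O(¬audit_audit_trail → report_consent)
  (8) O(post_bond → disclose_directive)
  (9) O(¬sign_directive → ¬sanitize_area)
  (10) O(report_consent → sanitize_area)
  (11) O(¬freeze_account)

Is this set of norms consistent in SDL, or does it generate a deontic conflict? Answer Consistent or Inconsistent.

Consistent

Premise 5 is O(¬disclose_directive → freeze_account), but O(¬disclose_directive) is not derivable from the premises, so it does not yield O(freeze_account).
So O(freeze_account) is not derivable, and the apparent clash with O(¬freeze_account) does not arise.
A world satisfying every obligation exists (e.g. audit_audit_trail=false, audit_form=false, disclose_directive=true, freeze_account=false, hold_funds=true, post_bond=true, report_consent=true, sanitize_area=true, sign_directive=true, sound_alarm=false); no atom is both obligatory and forbidden, so the set is consistent.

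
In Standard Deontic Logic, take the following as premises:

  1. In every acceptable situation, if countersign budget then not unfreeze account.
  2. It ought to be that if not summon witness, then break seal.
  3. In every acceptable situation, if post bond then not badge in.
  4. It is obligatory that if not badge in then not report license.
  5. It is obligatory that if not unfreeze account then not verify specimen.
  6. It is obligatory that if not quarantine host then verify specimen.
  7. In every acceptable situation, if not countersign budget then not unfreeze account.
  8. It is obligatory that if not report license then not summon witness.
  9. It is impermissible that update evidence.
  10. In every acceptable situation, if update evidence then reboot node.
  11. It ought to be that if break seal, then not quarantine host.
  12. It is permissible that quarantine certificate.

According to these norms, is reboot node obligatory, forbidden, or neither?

Premise 10 is O(update_evidence → reboot_node), but O(update_evidence) is not derivable from the premises, so it does not yield O(reboot_node).
No premise or chain of K-axiom applications forces O(reboot_node), and none forces O(¬reboot_node). So reboot_node is neither obligatory nor forbidden under these norms.

Neither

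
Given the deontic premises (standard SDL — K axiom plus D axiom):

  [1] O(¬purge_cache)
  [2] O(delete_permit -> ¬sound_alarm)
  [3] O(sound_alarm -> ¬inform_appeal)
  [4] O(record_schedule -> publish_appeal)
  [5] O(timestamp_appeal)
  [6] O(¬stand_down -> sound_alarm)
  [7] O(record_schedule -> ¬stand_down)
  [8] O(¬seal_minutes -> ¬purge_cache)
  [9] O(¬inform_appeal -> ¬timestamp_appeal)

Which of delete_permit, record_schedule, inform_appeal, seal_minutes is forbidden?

Premise 5 gives O(timestamp_appeal).
Premise 9 is O(¬inform_appeal -> ¬timestamp_appeal); contrapositively O(timestamp_appeal -> inform_appeal). Since O(timestamp_appeal) holds, K gives O(inform_appeal).
Premise 3 is O(sound_alarm -> ¬inform_appeal); contrapositively O(inform_appeal -> ¬sound_alarm). Since O(inform_appeal) holds, K gives O(¬sound_alarm).
Premise 6, O(¬stand_down -> sound_alarm), contraposes to O(¬sound_alarm -> stand_down); with O(¬sound_alarm) we get O(stand_down).
The contrapositive of premise 7 (O(record_schedule -> ¬stand_down)) is O(stand_down -> ¬record_schedule), and O(stand_down) is already established, so O(¬record_schedule).
So O(¬record_schedule) holds, i.e. record_schedule is forbidden. None of the other listed options is forbidden under the premises.

record_schedule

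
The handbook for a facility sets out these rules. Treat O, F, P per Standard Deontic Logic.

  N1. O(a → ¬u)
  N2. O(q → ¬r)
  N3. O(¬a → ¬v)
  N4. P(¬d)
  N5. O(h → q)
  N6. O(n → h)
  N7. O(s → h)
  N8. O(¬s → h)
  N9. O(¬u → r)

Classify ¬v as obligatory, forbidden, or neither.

Obligatory

Premises 7 and 8 are O(s → h) and O(¬s → h); every ideal world satisfies s or ¬s, so in either case h holds — hence O(h).
Applying K to premise 5 (O(h → q)) and O(h) yields O(q).
Premise 2 is O(q → ¬r); since O(q), deontic closure gives O(¬r).
The contrapositive of premise 9 (O(¬u → r)) is O(¬r → u), and O(¬r) is already established, so O(u).
The contrapositive of premise 1 (O(a → ¬u)) is O(u → ¬a), and O(u) is already established, so O(¬a).
Applying K to premise 3 (O(¬a → ¬v)) and O(¬a) yields O(¬v).
Premises 4, 6 do not contribute to this derivation.
Hence ¬v is obligatory.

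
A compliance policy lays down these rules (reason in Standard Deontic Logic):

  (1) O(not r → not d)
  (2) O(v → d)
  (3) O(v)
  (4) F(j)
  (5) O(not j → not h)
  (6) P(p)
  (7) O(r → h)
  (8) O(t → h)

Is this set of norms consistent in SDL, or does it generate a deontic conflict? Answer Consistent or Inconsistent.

Premise 3 gives O(v).
Premise 2 is O(v → d); since O(v), deontic closure gives O(d).
Premise 1, O(not r → not d), contraposes to O(d → r); with O(d) we get O(r).
Premise 7 is O(r → h); since O(r), deontic closure gives O(h).
Premise 5 is O(not j → not h); contrapositively O(h → j). Since O(h) holds, K gives O(j).
But premise 4, F(j), means O(not j).
We now have both O(j) and O(not j) — j is simultaneously obligatory and forbidden, violating the D-axiom.

Inconsistent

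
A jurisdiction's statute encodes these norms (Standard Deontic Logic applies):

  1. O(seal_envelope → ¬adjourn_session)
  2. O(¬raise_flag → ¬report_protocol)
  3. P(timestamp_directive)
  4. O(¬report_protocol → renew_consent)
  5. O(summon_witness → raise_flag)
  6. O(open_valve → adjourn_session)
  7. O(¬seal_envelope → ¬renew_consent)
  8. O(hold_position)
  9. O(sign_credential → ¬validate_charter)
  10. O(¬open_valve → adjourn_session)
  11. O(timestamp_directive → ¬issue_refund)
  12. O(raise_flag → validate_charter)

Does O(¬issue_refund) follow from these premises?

Premise 11 is O(timestamp_directive → ¬issue_refund), but O(timestamp_directive) is not derivable from the premises (the permission P(timestamp_directive) asserts only ¬O(¬timestamp_directive), not O(timestamp_directive)), so it does not yield O(¬issue_refund).
No other premise forces O(¬issue_refund). An ideal world satisfying every premise can still have ¬issue_refund false, so O(¬issue_refund) is not derivable.

No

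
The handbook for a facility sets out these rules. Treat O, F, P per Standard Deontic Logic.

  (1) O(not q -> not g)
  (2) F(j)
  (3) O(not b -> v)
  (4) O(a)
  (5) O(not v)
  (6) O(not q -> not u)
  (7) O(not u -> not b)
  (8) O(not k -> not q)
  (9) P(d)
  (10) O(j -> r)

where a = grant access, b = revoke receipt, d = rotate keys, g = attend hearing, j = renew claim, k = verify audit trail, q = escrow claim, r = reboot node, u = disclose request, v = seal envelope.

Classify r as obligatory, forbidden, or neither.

Premise 10 is O(j -> r), but O(j) is not derivable from the premises, so it does not yield O(r).
No premise or chain of K-axiom applications forces O(r), and none forces O(not r). So r is neither obligatory nor forbidden under these norms.

Neither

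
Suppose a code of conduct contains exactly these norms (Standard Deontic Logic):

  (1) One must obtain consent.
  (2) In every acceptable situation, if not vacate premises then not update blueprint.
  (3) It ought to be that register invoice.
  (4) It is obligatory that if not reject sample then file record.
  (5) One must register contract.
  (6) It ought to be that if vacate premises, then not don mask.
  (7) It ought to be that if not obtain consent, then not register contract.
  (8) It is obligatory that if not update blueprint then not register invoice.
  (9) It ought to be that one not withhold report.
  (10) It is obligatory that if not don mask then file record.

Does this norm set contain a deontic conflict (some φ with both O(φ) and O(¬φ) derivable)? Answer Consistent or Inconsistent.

Consistent

Premise 7 is O(¬obtain_consent → ¬register_contract), but O(¬obtain_consent) is not derivable from the premises, so it does not yield O(¬register_contract).
So O(¬register_contract) is not derivable, and the apparent clash with O(register_contract) does not arise.
A world satisfying every obligation exists (e.g. don_mask=false, file_record=true, obtain_consent=true, register_contract=true, register_invoice=true, reject_sample=false, update_blueprint=true, vacate_premises=true, withhold_report=false); no atom is both obligatory and forbidden, so the set is consistent.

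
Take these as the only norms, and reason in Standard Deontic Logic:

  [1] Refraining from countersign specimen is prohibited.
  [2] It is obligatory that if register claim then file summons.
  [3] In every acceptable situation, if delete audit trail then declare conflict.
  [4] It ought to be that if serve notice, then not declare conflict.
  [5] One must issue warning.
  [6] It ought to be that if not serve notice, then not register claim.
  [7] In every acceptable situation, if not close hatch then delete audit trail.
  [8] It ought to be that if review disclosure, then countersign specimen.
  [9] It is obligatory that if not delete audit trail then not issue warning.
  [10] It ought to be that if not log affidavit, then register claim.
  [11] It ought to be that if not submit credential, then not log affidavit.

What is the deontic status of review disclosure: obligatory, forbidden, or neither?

Neither

Premise 8 is O(review_disclosure → countersign_specimen); even if O(countersign_specimen) held, inferring O(review_disclosure) would be affirming the consequent — invalid.
No premise or chain of K-axiom applications forces O(review_disclosure), and none forces O(¬review_disclosure). So review_disclosure is neither obligatory nor forbidden under these norms.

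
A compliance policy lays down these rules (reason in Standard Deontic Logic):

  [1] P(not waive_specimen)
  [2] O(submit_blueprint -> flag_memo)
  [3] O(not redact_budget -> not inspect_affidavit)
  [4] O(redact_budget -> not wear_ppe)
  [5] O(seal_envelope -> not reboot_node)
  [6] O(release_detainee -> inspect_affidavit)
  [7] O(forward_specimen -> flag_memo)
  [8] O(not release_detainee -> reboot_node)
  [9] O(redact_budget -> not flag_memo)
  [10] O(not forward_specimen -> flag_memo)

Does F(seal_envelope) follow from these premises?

By case analysis on forward_specimen: premise 7 gives O(forward_specimen -> flag_memo) and premise 10 gives O(not forward_specimen -> flag_memo), so O(flag_memo) either way.
Premise 9, O(redact_budget -> not flag_memo), contraposes to O(flag_memo -> not redact_budget); with O(flag_memo) we get O(not redact_budget).
From O(not redact_budget) and premise 3, O(not redact_budget -> not inspect_affidavit), we obtain O(not inspect_affidavit).
The contrapositive of premise 6 (O(release_detainee -> inspect_affidavit)) is O(not inspect_affidavit -> not release_detainee), and O(not inspect_affidavit) is already established, so O(not release_detainee).
With premise 8, O(not release_detainee -> reboot_node), the K-axiom yields O(reboot_node).
Premise 5 is O(seal_envelope -> not reboot_node); contrapositively O(reboot_node -> not seal_envelope). Since O(reboot_node) holds, K gives O(not seal_envelope).
Premises 1, 2, 4 do not contribute to this derivation.
So O(not seal_envelope) holds, i.e. F(seal_envelope). The claim follows.

Yes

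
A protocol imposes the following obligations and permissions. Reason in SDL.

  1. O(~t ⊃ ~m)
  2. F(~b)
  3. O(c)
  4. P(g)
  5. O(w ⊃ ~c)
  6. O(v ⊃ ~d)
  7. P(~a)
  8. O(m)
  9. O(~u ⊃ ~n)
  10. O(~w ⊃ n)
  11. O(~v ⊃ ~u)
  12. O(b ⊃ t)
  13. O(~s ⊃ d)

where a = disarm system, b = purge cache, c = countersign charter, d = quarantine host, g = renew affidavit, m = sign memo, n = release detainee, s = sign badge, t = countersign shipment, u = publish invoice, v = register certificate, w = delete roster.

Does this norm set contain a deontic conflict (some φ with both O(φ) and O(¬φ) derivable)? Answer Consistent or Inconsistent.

Premise 1 is O(~t ⊃ ~m), but O(~t) is not derivable from the premises, so it does not yield O(~m).
So O(~m) is not derivable, and the apparent clash with O(m) does not arise.
A world satisfying every obligation exists (e.g. a=false, b=true, c=true, d=false, g=false, m=true, n=true, s=true, t=true, u=true, v=true, w=false); no atom is both obligatory and forbidden, so the set is consistent.

Consistent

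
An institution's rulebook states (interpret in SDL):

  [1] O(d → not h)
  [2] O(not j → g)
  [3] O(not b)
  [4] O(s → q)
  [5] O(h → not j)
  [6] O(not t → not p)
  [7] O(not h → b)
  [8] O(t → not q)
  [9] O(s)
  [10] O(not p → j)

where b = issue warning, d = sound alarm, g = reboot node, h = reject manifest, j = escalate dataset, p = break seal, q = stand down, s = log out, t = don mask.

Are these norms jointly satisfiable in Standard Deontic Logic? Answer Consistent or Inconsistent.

Inconsistent

From premise 9 we have O(s).
With premise 4, O(s → q), the K-axiom yields O(q).
Premise 8 is O(t → not q); contrapositively O(q → not t). Since O(q) holds, K gives O(not t).
From O(not t) and premise 6, O(not t → not p), we obtain O(not p).
From O(not p) and premise 10, O(not p → j), we obtain O(j).
Premise 5, O(h → not j), contraposes to O(j → not h); with O(j) we get O(not h).
Premise 7 is O(not h → b); since O(not h), deontic closure gives O(b).
However, premise 3 gives O(not b).
We now have both O(b) and O(not b) — b is simultaneously obligatory and forbidden, violating the D-axiom.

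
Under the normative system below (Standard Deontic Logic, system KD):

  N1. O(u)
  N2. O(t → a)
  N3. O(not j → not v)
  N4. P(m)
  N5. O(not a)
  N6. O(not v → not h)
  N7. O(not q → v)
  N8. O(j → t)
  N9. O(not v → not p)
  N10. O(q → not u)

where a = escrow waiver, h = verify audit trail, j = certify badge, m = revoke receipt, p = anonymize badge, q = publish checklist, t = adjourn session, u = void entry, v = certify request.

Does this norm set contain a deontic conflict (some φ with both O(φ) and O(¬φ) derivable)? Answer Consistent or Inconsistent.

Inconsistent

Premise 1 gives O(u).
Premise 10, O(q → not u), contraposes to O(u → not q); with O(u) we get O(not q).
Applying K to premise 7 (O(not q → v)) and O(not q) yields O(v).
Premise 3 is O(not j → not v); contrapositively O(v → j). Since O(v) holds, K gives O(j).
Premise 8 is O(j → t); since O(j), deontic closure gives O(t).
Applying K to premise 2 (O(t → a)) and O(t) yields O(a).
However, premise 5 gives O(not a).
We now have both O(a) and O(not a) — a is simultaneously obligatory and forbidden, violating the D-axiom.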